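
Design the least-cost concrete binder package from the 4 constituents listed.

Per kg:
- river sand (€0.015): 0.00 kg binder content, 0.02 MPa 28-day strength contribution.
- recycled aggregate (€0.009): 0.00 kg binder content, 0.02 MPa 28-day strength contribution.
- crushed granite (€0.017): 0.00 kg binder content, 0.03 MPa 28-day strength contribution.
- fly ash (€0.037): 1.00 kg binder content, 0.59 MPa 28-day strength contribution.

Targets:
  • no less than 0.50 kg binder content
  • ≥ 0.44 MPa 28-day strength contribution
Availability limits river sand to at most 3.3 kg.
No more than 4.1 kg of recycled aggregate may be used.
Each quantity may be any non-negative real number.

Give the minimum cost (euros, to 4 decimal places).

This is a linear program. Let x1 = kg of river sand, x2 = kg of recycled aggregate, x3 = kg of crushed granite, x4 = kg of fly ash.
Minimise 0.015x1 + 0.009x2 + 0.017x3 + 0.037x4 s.t.:
  1x4 ≥ 0.5   (binder content)
  0.02x1 + 0.02x2 + 0.03x3 + 0.59x4 ≥ 0.44   (28-day strength contribution)
  x1 ≤ 3.3
  x2 ≤ 4.1
  x1, x2, x3, x4 ≥ 0.
The cheapest feasible vertex uses only fly ash; river sand, recycled aggregate, crushed granite are not used. Binding constraint: 28-day strength contribution.
Optimal quantities: fly ash = 0.7458 kg.
Objective = 0.037·0.7458 = 0.027595.

€0.0276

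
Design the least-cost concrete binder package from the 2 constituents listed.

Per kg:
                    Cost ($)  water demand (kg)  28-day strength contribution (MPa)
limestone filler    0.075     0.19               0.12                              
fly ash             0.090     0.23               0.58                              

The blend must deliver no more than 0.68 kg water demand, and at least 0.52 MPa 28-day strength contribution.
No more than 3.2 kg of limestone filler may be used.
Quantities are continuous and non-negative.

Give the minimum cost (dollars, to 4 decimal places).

This is a linear program. Let x1 = kg of limestone filler, x2 = kg of fly ash.
Minimise 0.075x1 + 0.09x2 s.t.:
  0.19x1 + 0.23x2 ≤ 0.68   (water demand)
  0.12x1 + 0.58x2 ≥ 0.52   (28-day strength contribution)
  x1 ≤ 3.2
  x1, x2 ≥ 0.
The optimal basis is {fly ash}; limestone filler drops out. Binding constraint: 28-day strength contribution.
Optimal quantities: fly ash = 0.8966 kg.
Objective = 0.09·0.8966 = 0.080694.

$0.0807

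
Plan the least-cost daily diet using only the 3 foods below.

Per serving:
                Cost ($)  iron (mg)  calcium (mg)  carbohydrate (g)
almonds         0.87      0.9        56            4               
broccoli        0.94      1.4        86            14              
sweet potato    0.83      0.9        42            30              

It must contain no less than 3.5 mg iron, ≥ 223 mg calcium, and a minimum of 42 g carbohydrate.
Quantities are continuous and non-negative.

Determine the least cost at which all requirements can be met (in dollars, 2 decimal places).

$2.53

Let x1 = servings of almonds, x2 = servings of broccoli, x3 = servings of sweet potato.
Minimize 0.87x1 + 0.94x2 + 0.83x3 subject to:
  0.9x1 + 1.4x2 + 0.9x3 ≥ 3.5   (iron)
  56x1 + 86x2 + 42x3 ≥ 223   (calcium)
  4x1 + 14x2 + 30x3 ≥ 42   (carbohydrate)
  x1, x2, x3 ≥ 0.
At the optimum only broccoli, sweet potato are positive (almonds = 0). The calcium and carbohydrate requirements are met with equality.
So broccoli = 2.473 servings, sweet potato = 0.246 servings.
Hence cost = 0.94·2.473 + 0.83·0.246 = $2.5288.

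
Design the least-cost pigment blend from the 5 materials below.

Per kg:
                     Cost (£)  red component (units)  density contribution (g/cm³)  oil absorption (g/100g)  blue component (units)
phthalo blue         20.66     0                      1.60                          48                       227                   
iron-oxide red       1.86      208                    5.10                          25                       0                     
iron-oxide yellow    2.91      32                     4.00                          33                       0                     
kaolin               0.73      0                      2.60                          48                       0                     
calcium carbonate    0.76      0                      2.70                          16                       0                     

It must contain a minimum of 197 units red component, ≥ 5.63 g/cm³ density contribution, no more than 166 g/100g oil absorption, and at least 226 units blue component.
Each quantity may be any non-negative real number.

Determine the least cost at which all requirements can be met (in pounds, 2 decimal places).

£22.33

Set it up as a linear program. Let x1 = kg of phthalo blue, x2 = kg of iron-oxide red, x3 = kg of iron-oxide yellow, x4 = kg of kaolin, x5 = kg of calcium carbonate.
min 20.66x1 + 1.86x2 + 2.91x3 + 0.73x4 + 0.76x5 s.t.:
  208x2 + 32x3 ≥ 197   (red component)
  1.6x1 + 5.1x2 + 4x3 + 2.6x4 + 2.7x5 ≥ 5.63   (density contribution)
  48x1 + 25x2 + 33x3 + 48x4 + 16x5 ≤ 166   (oil absorption)
  227x1 ≥ 226   (blue component)
  x1, x2, x3, x4, x5 ≥ 0.
At the optimum only phthalo blue, iron-oxide red are positive (iron-oxide yellow, kaolin, calcium carbonate = 0). Binding constraints: red component and blue component.
Solving gives x1 = 0.9956, x2 = 0.9471.
Cost = 20.66·0.9956 + 1.86·0.9471 = 22.3307.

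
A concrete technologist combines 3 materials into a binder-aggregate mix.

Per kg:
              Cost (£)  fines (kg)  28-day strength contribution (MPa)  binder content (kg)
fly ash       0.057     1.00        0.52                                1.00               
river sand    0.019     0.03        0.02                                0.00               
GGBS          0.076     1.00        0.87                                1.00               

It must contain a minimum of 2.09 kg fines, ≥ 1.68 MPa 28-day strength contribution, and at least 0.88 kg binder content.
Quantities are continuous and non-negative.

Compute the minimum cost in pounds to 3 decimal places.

Let x1 = kg of fly ash, x2 = kg of river sand, x3 = kg of GGBS.
Minimize 0.057x1 + 0.019x2 + 0.076x3 s.t.:
  1x1 + 0.03x2 + 1x3 ≥ 2.09   (fines)
  0.52x1 + 0.02x2 + 0.87x3 ≥ 1.68   (28-day strength contribution)
  1x1 + 1x3 ≥ 0.88   (binder content)
  x1, x2, x3 ≥ 0.
The cheapest feasible vertex uses only fly ash, GGBS; river sand is not used. There the fines and 28-day strength contribution constraints are tight.
Optimal quantities: fly ash = 0.3951 kg, GGBS = 1.695 kg.
Hence cost = 0.057·0.3951 + 0.076·1.695 = £0.15134.

£0.151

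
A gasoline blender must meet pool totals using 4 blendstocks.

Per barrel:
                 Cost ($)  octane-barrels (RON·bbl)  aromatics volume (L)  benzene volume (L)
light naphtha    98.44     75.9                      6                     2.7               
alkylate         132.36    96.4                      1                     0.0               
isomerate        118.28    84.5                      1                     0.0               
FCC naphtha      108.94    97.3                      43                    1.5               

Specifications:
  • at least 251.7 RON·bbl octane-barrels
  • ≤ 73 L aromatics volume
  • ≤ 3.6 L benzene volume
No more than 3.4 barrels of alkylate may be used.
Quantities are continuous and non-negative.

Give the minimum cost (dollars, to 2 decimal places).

Let x1 = barrels of light naphtha, x2 = barrels of alkylate, x3 = barrels of isomerate, x4 = barrels of FCC naphtha.
Minimize 98.44x1 + 132.36x2 + 118.28x3 + 108.94x4 with:
  75.9x1 + 96.4x2 + 84.5x3 + 97.3x4 ≥ 251.7   (octane-barrels)
  6x1 + 1x2 + 1x3 + 43x4 ≤ 73   (aromatics volume)
  2.7x1 + 1.5x4 ≤ 3.6   (benzene volume)
  x2 ≤ 3.4
  x1, x2, x3, x4 ≥ 0.
The cheapest feasible vertex uses only light naphtha, alkylate, FCC naphtha; isomerate is not used. Binding constraints: octane-barrels, aromatics volume, benzene volume.
So light naphtha = 0.43184 barrels, alkylate = 0.63315 barrels, FCC naphtha = 1.6227 barrels.
Objective = 98.44·0.43184 + 132.36·0.63315 + 108.94·1.6227 = 303.0910.

$303.09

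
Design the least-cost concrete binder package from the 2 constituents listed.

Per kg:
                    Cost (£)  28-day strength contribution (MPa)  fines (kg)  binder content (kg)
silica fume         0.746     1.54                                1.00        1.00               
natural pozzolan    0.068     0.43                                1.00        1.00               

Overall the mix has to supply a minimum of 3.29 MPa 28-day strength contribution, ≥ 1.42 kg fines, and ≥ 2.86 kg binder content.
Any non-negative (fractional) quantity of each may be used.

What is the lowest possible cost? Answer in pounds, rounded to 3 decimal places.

£0.520

Let x1 = kg of silica fume, x2 = kg of natural pozzolan.
Minimize 0.746x1 + 0.068x2 with:
  1.54x1 + 0.43x2 ≥ 3.29   (28-day strength contribution)
  1x1 + 1x2 ≥ 1.42   (fines)
  1x1 + 1x2 ≥ 2.86   (binder content)
  x1, x2 ≥ 0.
At the optimum only natural pozzolan is positive (silica fume = 0). Binding constraint: 28-day strength contribution.
So natural pozzolan = 7.651 kg.
Total cost: 0.068·7.651 = 0.52027.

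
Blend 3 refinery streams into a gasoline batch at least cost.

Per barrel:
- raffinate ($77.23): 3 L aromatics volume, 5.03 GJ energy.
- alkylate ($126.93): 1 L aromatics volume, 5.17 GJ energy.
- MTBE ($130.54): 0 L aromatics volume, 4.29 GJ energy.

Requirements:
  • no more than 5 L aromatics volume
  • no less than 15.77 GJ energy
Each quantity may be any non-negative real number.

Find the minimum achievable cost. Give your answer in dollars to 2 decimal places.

$342.68

Set it up as a linear program. Let x1 = barrels of raffinate, x2 = barrels of alkylate, x3 = barrels of MTBE.
Minimize 77.23x1 + 126.93x2 + 130.54x3 subject to:
  3x1 + 1x2 ≤ 5   (aromatics volume)
  5.03x1 + 5.17x2 + 4.29x3 ≥ 15.77   (energy)
  x1, x2, x3 ≥ 0.
The optimal basis is {raffinate, alkylate}; MTBE drops out. The aromatics volume and energy requirements are met with equality.
Optimal quantities: raffinate = 0.96183 barrels, alkylate = 2.1145 barrels.
Objective = 77.23·0.96183 + 126.93·2.1145 = 342.6756.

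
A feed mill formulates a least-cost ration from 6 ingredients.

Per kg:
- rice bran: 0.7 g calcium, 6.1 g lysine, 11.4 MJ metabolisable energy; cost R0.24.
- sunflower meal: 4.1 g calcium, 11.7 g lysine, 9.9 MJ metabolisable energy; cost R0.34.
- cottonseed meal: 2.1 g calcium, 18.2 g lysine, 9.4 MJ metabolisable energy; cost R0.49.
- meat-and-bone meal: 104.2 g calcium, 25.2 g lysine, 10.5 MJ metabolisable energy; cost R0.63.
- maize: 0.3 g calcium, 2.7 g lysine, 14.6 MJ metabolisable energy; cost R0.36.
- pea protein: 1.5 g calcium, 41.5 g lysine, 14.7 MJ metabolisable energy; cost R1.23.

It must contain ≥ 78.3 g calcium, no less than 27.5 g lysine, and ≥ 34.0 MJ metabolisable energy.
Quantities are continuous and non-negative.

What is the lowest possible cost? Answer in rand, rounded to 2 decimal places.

Treat it as an LP. Let x1 = kg of rice bran, x2 = kg of sunflower meal, x3 = kg of cottonseed meal, x4 = kg of meat-and-bone meal, x5 = kg of maize, x6 = kg of pea protein.
Minimise 0.24x1 + 0.34x2 + 0.49x3 + 0.63x4 + 0.36x5 + 1.23x6 with:
  0.7x1 + 4.1x2 + 2.1x3 + 104.2x4 + 0.3x5 + 1.5x6 ≥ 78.3   (calcium)
  6.1x1 + 11.7x2 + 18.2x3 + 25.2x4 + 2.7x5 + 41.5x6 ≥ 27.5   (lysine)
  11.4x1 + 9.9x2 + 9.4x3 + 10.5x4 + 14.6x5 + 14.7x6 ≥ 34   (metabolisable energy)
  x1, x2, x3, x4, x5, x6 ≥ 0.
The optimal basis is {rice bran, meat-and-bone meal}; sunflower meal, cottonseed meal, maize, pea protein drop out. The calcium and metabolisable energy requirements are met with equality.
Solving gives x1 = 2.305, x4 = 0.736.
Hence cost = 0.24·2.305 + 0.63·0.736 = R1.0169.

R1.02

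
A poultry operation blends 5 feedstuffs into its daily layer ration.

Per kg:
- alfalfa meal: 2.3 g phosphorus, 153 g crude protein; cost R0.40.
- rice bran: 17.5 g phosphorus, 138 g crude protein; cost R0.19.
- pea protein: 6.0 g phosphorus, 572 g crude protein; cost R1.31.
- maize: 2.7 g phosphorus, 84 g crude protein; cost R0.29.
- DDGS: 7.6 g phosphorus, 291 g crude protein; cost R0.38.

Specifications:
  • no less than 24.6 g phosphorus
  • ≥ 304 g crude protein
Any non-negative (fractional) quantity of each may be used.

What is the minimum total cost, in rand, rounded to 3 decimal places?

R0.409

Let x1 = kg of alfalfa meal, x2 = kg of rice bran, x3 = kg of pea protein, x4 = kg of maize, x5 = kg of DDGS.
Minimise 0.4x1 + 0.19x2 + 1.31x3 + 0.29x4 + 0.38x5 subject to:
  2.3x1 + 17.5x2 + 6x3 + 2.7x4 + 7.6x5 ≥ 24.6   (phosphorus)
  153x1 + 138x2 + 572x3 + 84x4 + 291x5 ≥ 304   (crude protein)
  x1, x2, x3, x4, x5 ≥ 0.
The optimal basis is {rice bran, DDGS}; alfalfa meal, pea protein, maize drop out. The phosphorus and crude protein requirements are met with equality.
Solving gives x2 = 1.199, x5 = 0.4761.
Objective = 0.19·1.199 + 0.38·0.4761 = 0.40873.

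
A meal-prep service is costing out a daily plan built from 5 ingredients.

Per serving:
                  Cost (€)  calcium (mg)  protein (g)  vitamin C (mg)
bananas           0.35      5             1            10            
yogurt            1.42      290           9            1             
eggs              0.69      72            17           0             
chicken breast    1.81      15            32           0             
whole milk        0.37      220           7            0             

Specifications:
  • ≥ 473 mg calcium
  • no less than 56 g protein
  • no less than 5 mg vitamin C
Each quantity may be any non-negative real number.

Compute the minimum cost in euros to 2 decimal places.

€2.53

Treat it as an LP. Let x1 = servings of bananas, x2 = servings of yogurt, x3 = servings of eggs, x4 = servings of chicken breast, x5 = servings of whole milk.
Minimise 0.35x1 + 1.42x2 + 0.69x3 + 1.81x4 + 0.37x5 s.t.:
  5x1 + 290x2 + 72x3 + 15x4 + 220x5 ≥ 473   (calcium)
  1x1 + 9x2 + 17x3 + 32x4 + 7x5 ≥ 56   (protein)
  10x1 + 1x2 ≥ 5   (vitamin C)
  x1, x2, x3, x4, x5 ≥ 0.
The minimum-cost mix takes nothing from yogurt, chicken breast — only bananas, eggs, whole milk. There the calcium, protein, vitamin C constraints are tight.
Solving gives x1 = 0.5, x3 = 2.755, x5 = 1.237.
Objective = 0.35·0.5 + 0.69·2.755 + 0.37·1.237 = 2.5336.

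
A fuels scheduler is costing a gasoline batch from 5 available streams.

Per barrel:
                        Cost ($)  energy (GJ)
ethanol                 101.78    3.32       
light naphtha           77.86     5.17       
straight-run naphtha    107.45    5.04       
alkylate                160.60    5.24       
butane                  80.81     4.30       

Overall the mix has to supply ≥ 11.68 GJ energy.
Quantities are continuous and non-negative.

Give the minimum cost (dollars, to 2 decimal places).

$175.90

Let x1 = barrels of ethanol, x2 = barrels of light naphtha, x3 = barrels of straight-run naphtha, x4 = barrels of alkylate, x5 = barrels of butane.
Minimise 101.78x1 + 77.86x2 + 107.45x3 + 160.6x4 + 80.81x5 s.t.:
  3.32x1 + 5.17x2 + 5.04x3 + 5.24x4 + 4.3x5 ≥ 11.68   (energy)
  x1, x2, x3, x4, x5 ≥ 0.
The minimum-cost mix takes nothing from ethanol, straight-run naphtha, alkylate, butane — only light naphtha. The energy requirement is met with equality.
So light naphtha = 2.2592 barrels.
Objective = 77.86·2.2592 = 175.9013.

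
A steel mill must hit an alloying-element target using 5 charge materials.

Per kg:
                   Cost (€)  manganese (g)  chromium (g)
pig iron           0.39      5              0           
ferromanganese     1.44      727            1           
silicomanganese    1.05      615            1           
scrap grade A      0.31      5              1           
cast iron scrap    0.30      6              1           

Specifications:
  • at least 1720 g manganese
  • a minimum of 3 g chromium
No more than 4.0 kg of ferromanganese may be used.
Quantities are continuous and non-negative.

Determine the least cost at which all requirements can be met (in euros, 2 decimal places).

Let x1 = kg of pig iron, x2 = kg of ferromanganese, x3 = kg of silicomanganese, x4 = kg of scrap grade A, x5 = kg of cast iron scrap.
Minimize 0.39x1 + 1.44x2 + 1.05x3 + 0.31x4 + 0.3x5 with:
  5x1 + 727x2 + 615x3 + 5x4 + 6x5 ≥ 1720   (manganese)
  1x2 + 1x3 + 1x4 + 1x5 ≥ 3   (chromium)
  x2 ≤ 4
  x1, x2, x3, x4, x5 ≥ 0.
At the optimum only silicomanganese, cast iron scrap are positive (pig iron, ferromanganese, scrap grade A = 0). The manganese and chromium requirements are met with equality.
Solving gives x3 = 2.795, x5 = 0.2053.
Cost = 1.05·2.795 + 0.3·0.2053 = 2.9963.

€3.00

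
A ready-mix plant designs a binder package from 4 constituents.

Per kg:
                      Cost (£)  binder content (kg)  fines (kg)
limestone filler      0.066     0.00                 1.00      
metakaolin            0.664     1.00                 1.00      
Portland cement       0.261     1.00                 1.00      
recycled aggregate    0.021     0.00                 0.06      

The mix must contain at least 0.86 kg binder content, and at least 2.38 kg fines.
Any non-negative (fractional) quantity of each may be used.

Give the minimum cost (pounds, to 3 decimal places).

£0.325

Treat it as an LP. Let x1 = kg of limestone filler, x2 = kg of metakaolin, x3 = kg of Portland cement, x4 = kg of recycled aggregate.
Minimise 0.066x1 + 0.664x2 + 0.261x3 + 0.021x4 s.t.:
  1x2 + 1x3 ≥ 0.86   (binder content)
  1x1 + 1x2 + 1x3 + 0.06x4 ≥ 2.38   (fines)
  x1, x2, x3, x4 ≥ 0.
The cheapest feasible vertex uses only limestone filler, Portland cement; metakaolin, recycled aggregate are not used. There the binder content and fines constraints are tight.
So limestone filler = 1.52 kg, Portland cement = 0.86 kg.
Cost = 0.066·1.52 + 0.261·0.86 = 0.32478.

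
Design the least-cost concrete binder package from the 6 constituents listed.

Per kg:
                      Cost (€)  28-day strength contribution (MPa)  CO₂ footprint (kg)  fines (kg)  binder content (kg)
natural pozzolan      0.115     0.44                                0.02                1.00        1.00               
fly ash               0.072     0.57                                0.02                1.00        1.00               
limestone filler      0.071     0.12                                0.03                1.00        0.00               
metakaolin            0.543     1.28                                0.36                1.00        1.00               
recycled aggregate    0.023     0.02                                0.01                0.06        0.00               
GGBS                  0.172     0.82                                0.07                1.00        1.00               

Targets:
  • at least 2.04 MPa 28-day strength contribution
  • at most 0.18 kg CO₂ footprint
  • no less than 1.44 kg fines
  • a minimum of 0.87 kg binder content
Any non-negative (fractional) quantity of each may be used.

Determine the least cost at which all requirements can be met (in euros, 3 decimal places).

€0.258

Let x1 = kg of natural pozzolan, x2 = kg of fly ash, x3 = kg of limestone filler, x4 = kg of metakaolin, x5 = kg of recycled aggregate, x6 = kg of GGBS.
min 0.115x1 + 0.072x2 + 0.071x3 + 0.543x4 + 0.023x5 + 0.172x6 s.t.:
  0.44x1 + 0.57x2 + 0.12x3 + 1.28x4 + 0.02x5 + 0.82x6 ≥ 2.04   (28-day strength contribution)
  0.02x1 + 0.02x2 + 0.03x3 + 0.36x4 + 0.01x5 + 0.07x6 ≤ 0.18   (CO₂ footprint)
  1x1 + 1x2 + 1x3 + 1x4 + 0.06x5 + 1x6 ≥ 1.44   (fines)
  1x1 + 1x2 + 1x4 + 1x6 ≥ 0.87   (binder content)
  x1, x2, x3, x4, x5, x6 ≥ 0.
At the optimum only fly ash is positive (natural pozzolan, limestone filler, metakaolin, recycled aggregate, GGBS = 0). The 28-day strength contribution requirement is met with equality.
Optimal quantities: fly ash = 3.579 kg.
Total cost: 0.072·3.579 = 0.25769.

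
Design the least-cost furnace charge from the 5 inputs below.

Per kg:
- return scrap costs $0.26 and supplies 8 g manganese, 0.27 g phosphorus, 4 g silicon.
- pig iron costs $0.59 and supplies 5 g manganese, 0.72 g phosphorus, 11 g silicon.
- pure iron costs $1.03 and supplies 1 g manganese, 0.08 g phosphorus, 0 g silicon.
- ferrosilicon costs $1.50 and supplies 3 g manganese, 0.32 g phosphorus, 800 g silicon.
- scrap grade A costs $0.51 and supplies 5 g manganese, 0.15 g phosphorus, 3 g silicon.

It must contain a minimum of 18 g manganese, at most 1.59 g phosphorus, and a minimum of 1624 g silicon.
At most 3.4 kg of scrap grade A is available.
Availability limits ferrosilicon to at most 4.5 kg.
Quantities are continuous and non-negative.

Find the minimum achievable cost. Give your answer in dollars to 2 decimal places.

$3.42

Set it up as a linear program. Let x1 = kg of return scrap, x2 = kg of pig iron, x3 = kg of pure iron, x4 = kg of ferrosilicon, x5 = kg of scrap grade A.
Minimise 0.26x1 + 0.59x2 + 1.03x3 + 1.5x4 + 0.51x5 with:
  8x1 + 5x2 + 1x3 + 3x4 + 5x5 ≥ 18   (manganese)
  0.27x1 + 0.72x2 + 0.08x3 + 0.32x4 + 0.15x5 ≤ 1.59   (phosphorus)
  4x1 + 11x2 + 800x4 + 3x5 ≥ 1624   (silicon)
  x5 ≤ 3.4
  x4 ≤ 4.5
  x1, x2, x3, x4, x5 ≥ 0.
The cheapest feasible vertex uses only return scrap, ferrosilicon; pig iron, pure iron, scrap grade A are not used. The manganese and silicon requirements are met with equality.
That vertex is x1 = 1.492, x4 = 2.023.
Cost = 0.26·1.492 + 1.5·2.023 = 3.4224.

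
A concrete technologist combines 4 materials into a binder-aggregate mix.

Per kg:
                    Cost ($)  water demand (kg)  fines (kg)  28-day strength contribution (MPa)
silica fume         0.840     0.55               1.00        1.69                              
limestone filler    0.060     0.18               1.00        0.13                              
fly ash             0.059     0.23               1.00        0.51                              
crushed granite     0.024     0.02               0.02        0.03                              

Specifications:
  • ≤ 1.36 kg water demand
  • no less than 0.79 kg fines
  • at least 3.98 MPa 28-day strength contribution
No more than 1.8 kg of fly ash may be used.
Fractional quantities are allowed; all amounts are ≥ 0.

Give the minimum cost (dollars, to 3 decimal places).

Treat it as an LP. Let x1 = kg of silica fume, x2 = kg of limestone filler, x3 = kg of fly ash, x4 = kg of crushed granite.
min 0.84x1 + 0.06x2 + 0.059x3 + 0.024x4 s.t.:
  0.55x1 + 0.18x2 + 0.23x3 + 0.02x4 ≤ 1.36   (water demand)
  1x1 + 1x2 + 1x3 + 0.02x4 ≥ 0.79   (fines)
  1.69x1 + 0.13x2 + 0.51x3 + 0.03x4 ≥ 3.98   (28-day strength contribution)
  x3 ≤ 1.8
  x1, x2, x3, x4 ≥ 0.
The optimal basis is {silica fume, fly ash}; limestone filler, crushed granite drop out. There the water demand and 28-day strength contribution constraints are tight.
Optimal quantities: silica fume = 2.05 kg, fly ash = 1.011 kg.
Cost = 0.84·2.05 + 0.059·1.011 = 1.78165.

$1.782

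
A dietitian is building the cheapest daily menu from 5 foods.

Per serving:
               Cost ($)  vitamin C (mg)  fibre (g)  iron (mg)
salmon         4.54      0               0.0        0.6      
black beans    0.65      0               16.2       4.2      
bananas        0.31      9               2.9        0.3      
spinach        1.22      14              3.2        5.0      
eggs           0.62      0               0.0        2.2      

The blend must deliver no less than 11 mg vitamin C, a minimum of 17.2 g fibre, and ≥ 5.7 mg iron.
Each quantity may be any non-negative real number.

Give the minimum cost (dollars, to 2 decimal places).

Let x1 = servings of salmon, x2 = servings of black beans, x3 = servings of bananas, x4 = servings of spinach, x5 = servings of eggs.
min 4.54x1 + 0.65x2 + 0.31x3 + 1.22x4 + 0.62x5 subject to:
  9x3 + 14x4 ≥ 11   (vitamin C)
  16.2x2 + 2.9x3 + 3.2x4 ≥ 17.2   (fibre)
  0.6x1 + 4.2x2 + 0.3x3 + 5x4 + 2.2x5 ≥ 5.7   (iron)
  x1, x2, x3, x4, x5 ≥ 0.
The optimal basis is {black beans, bananas}; salmon, spinach, eggs drop out. There the vitamin C and iron constraints are tight.
Solving gives x2 = 1.27, x3 = 1.222.
Hence cost = 0.65·1.27 + 0.31·1.222 = $1.2043.

$1.20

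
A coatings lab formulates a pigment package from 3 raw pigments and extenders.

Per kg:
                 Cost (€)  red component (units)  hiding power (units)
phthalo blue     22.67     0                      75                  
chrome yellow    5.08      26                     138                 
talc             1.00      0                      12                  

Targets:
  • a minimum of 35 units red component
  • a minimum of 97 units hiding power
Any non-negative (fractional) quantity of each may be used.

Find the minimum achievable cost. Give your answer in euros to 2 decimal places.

€6.84

This is a linear program. Let x1 = kg of phthalo blue, x2 = kg of chrome yellow, x3 = kg of talc.
Minimise 22.67x1 + 5.08x2 + 1x3 s.t.:
  26x2 ≥ 35   (red component)
  75x1 + 138x2 + 12x3 ≥ 97   (hiding power)
  x1, x2, x3 ≥ 0.
The cheapest feasible vertex uses only chrome yellow; phthalo blue, talc are not used. The red component requirement is met with equality.
That vertex is x2 = 1.346.
Hence cost = 5.08·1.346 = €6.8377.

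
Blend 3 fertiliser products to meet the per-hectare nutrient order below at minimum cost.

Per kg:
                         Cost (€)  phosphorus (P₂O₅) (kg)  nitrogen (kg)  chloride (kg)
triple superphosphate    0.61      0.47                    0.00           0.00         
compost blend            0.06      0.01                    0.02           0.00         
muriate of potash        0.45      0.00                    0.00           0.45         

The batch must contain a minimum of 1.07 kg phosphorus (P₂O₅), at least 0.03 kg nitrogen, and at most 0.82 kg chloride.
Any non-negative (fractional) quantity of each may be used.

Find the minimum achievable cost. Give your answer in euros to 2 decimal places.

Let x1 = kg of triple superphosphate, x2 = kg of compost blend, x3 = kg of muriate of potash.
Minimise 0.61x1 + 0.06x2 + 0.45x3 s.t.:
  0.47x1 + 0.01x2 ≥ 1.07   (phosphorus (P₂O₅))
  0.02x2 ≥ 0.03   (nitrogen)
  0.45x3 ≤ 0.82   (chloride)
  x1, x2, x3 ≥ 0.
The minimum-cost mix takes nothing from muriate of potash — only triple superphosphate, compost blend. There the phosphorus (P₂O₅) and nitrogen constraints are tight.
So triple superphosphate = 2.245 kg, compost blend = 1.5 kg.
Hence cost = 0.61·2.245 + 0.06·1.5 = €1.4595.

€1.46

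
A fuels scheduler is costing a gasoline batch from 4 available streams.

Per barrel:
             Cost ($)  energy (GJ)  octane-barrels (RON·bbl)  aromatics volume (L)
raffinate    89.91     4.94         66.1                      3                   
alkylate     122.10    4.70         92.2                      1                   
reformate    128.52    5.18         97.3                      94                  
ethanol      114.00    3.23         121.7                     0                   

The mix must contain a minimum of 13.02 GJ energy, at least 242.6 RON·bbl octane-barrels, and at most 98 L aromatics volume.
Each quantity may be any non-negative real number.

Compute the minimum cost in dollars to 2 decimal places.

This is a linear program. Let x1 = barrels of raffinate, x2 = barrels of alkylate, x3 = barrels of reformate, x4 = barrels of ethanol.
Minimise 89.91x1 + 122.1x2 + 128.52x3 + 114x4 with:
  4.94x1 + 4.7x2 + 5.18x3 + 3.23x4 ≥ 13.02   (energy)
  66.1x1 + 92.2x2 + 97.3x3 + 121.7x4 ≥ 242.6   (octane-barrels)
  3x1 + 1x2 + 94x3 ≤ 98   (aromatics volume)
  x1, x2, x3, x4 ≥ 0.
The optimal basis is {raffinate, ethanol}; alkylate, reformate drop out. The energy and octane-barrels requirements are met with equality.
Optimal quantities: raffinate = 2.0659 barrels, ethanol = 0.87136 barrels.
Cost = 89.91·2.0659 + 114·0.87136 = 285.0801.

$285.08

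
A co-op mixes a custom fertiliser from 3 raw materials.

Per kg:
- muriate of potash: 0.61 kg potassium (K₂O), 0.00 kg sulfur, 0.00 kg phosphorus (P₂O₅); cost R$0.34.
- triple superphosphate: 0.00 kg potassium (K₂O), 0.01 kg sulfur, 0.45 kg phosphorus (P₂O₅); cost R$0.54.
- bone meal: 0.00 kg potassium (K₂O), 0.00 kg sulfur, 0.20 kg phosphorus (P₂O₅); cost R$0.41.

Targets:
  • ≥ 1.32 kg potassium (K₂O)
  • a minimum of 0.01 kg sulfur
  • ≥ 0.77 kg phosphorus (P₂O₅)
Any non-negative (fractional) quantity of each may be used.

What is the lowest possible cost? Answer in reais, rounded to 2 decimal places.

Let x1 = kg of muriate of potash, x2 = kg of triple superphosphate, x3 = kg of bone meal.
min 0.34x1 + 0.54x2 + 0.41x3 subject to:
  0.61x1 ≥ 1.32   (potassium (K₂O))
  0.01x2 ≥ 0.01   (sulfur)
  0.45x2 + 0.2x3 ≥ 0.77   (phosphorus (P₂O₅))
  x1, x2, x3 ≥ 0.
The optimal basis is {muriate of potash, triple superphosphate}; bone meal drops out. Binding constraints: potassium (K₂O) and phosphorus (P₂O₅).
That vertex is x1 = 2.164, x2 = 1.711.
Hence cost = 0.34·2.164 + 0.54·1.711 = R$1.6597.

R$1.66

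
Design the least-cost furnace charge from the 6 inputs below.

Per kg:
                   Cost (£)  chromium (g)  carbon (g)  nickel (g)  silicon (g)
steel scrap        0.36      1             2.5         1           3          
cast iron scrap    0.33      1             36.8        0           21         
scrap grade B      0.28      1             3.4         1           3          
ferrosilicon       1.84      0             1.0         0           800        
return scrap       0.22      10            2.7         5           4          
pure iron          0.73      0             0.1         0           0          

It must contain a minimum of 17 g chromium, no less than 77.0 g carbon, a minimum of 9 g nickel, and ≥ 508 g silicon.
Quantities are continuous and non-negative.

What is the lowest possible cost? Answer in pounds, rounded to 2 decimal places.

£2.10

Let x1 = kg of steel scrap, x2 = kg of cast iron scrap, x3 = kg of scrap grade B, x4 = kg of ferrosilicon, x5 = kg of return scrap, x6 = kg of pure iron.
min 0.36x1 + 0.33x2 + 0.28x3 + 1.84x4 + 0.22x5 + 0.73x6 with:
  1x1 + 1x2 + 1x3 + 10x5 ≥ 17   (chromium)
  2.5x1 + 36.8x2 + 3.4x3 + 1x4 + 2.7x5 + 0.1x6 ≥ 77   (carbon)
  1x1 + 1x3 + 5x5 ≥ 9   (nickel)
  3x1 + 21x2 + 3x3 + 800x4 + 4x5 ≥ 508   (silicon)
  x1, x2, x3, x4, x5, x6 ≥ 0.
The cheapest feasible vertex uses only cast iron scrap, ferrosilicon, return scrap; steel scrap, scrap grade B, pure iron are not used. There the carbon, nickel, silicon constraints are tight.
So cast iron scrap = 1.945 kg, ferrosilicon = 0.575 kg, return scrap = 1.8 kg.
Objective = 0.33·1.945 + 1.84·0.575 + 0.22·1.8 = 2.0959.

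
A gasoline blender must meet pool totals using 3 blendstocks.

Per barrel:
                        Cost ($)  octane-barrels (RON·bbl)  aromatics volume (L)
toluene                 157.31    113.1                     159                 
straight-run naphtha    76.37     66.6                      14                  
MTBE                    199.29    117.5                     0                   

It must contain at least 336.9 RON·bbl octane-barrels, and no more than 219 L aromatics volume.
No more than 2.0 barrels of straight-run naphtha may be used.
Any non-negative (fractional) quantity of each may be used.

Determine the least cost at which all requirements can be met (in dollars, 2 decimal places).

Set it up as a linear program. Let x1 = barrels of toluene, x2 = barrels of straight-run naphtha, x3 = barrels of MTBE.
Minimize 157.31x1 + 76.37x2 + 199.29x3 subject to:
  113.1x1 + 66.6x2 + 117.5x3 ≥ 336.9   (octane-barrels)
  159x1 + 14x2 ≤ 219   (aromatics volume)
  x2 ≤ 2
  x1, x2, x3 ≥ 0.
The optimal mix uses every input. There the octane-barrels, aromatics volume, the straight-run naphtha cap constraints are tight.
So toluene = 1.2013 barrels, straight-run naphtha = 2 barrels, MTBE = 0.57734 barrels.
Hence cost = 157.31·1.2013 + 76.37·2 + 199.29·0.57734 = $456.7746.

$456.77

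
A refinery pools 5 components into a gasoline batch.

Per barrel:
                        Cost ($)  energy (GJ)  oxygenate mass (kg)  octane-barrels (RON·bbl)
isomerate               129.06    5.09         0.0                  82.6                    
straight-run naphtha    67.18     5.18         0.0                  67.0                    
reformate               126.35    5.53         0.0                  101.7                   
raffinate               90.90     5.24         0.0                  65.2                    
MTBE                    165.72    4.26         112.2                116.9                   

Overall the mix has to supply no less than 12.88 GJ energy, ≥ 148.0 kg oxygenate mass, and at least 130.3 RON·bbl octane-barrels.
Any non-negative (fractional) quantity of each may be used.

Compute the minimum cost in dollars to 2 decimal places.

$312.76

Let x1 = barrels of isomerate, x2 = barrels of straight-run naphtha, x3 = barrels of reformate, x4 = barrels of raffinate, x5 = barrels of MTBE.
Minimise 129.06x1 + 67.18x2 + 126.35x3 + 90.9x4 + 165.72x5 s.t.:
  5.09x1 + 5.18x2 + 5.53x3 + 5.24x4 + 4.26x5 ≥ 12.88   (energy)
  112.2x5 ≥ 148   (oxygenate mass)
  82.6x1 + 67x2 + 101.7x3 + 65.2x4 + 116.9x5 ≥ 130.3   (octane-barrels)
  x1, x2, x3, x4, x5 ≥ 0.
The minimum-cost mix takes nothing from isomerate, reformate, raffinate — only straight-run naphtha, MTBE. The energy and oxygenate mass requirements are met with equality.
So straight-run naphtha = 1.40169 barrels, MTBE = 1.31907 barrels.
Hence cost = 67.18·1.40169 + 165.72·1.31907 = $312.7618.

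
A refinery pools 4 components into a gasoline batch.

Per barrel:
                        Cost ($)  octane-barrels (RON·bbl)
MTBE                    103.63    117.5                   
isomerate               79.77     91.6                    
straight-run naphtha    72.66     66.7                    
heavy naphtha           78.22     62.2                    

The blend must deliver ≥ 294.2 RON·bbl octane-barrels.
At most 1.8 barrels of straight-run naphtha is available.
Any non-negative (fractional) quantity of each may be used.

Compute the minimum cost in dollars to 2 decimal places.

Let x1 = barrels of MTBE, x2 = barrels of isomerate, x3 = barrels of straight-run naphtha, x4 = barrels of heavy naphtha.
min 103.63x1 + 79.77x2 + 72.66x3 + 78.22x4 with:
  117.5x1 + 91.6x2 + 66.7x3 + 62.2x4 ≥ 294.2   (octane-barrels)
  x3 ≤ 1.8
  x1, x2, x3, x4 ≥ 0.
At the optimum only isomerate is positive (MTBE, straight-run naphtha, heavy naphtha = 0). The octane-barrels requirement is met with equality.
That vertex is x2 = 3.21179.
Total cost: 79.77·3.21179 = 256.2045.

$256.20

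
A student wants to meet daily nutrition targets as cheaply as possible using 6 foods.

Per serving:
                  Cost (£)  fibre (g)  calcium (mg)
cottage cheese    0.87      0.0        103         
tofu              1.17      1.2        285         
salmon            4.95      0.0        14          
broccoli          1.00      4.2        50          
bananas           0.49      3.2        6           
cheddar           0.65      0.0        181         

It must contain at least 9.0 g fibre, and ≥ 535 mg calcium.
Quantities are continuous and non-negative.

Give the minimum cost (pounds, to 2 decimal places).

£3.19

Let x1 = servings of cottage cheese, x2 = servings of tofu, x3 = servings of salmon, x4 = servings of broccoli, x5 = servings of bananas, x6 = servings of cheddar.
Minimise 0.87x1 + 1.17x2 + 4.95x3 + 1x4 + 0.49x5 + 0.65x6 s.t.:
  1.2x2 + 4.2x4 + 3.2x5 ≥ 9   (fibre)
  103x1 + 285x2 + 14x3 + 50x4 + 6x5 + 181x6 ≥ 535   (calcium)
  x1, x2, x3, x4, x5, x6 ≥ 0.
The minimum-cost mix takes nothing from cottage cheese, salmon, broccoli, cheddar — only tofu, bananas. The fibre and calcium requirements are met with equality.
Solving gives x2 = 1.8324, x5 = 2.1253.
Hence cost = 1.17·1.8324 + 0.49·2.1253 = £3.1853.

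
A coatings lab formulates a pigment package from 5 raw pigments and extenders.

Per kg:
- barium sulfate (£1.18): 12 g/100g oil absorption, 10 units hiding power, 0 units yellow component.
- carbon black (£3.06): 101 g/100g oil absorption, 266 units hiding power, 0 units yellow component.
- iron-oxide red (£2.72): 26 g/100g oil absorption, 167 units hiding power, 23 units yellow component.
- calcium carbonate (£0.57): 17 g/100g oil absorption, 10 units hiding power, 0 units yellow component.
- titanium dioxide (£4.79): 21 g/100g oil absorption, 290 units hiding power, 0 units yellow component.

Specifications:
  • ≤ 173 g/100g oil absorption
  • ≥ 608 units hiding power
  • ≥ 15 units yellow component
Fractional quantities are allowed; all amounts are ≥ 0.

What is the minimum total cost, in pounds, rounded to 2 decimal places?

This is a linear program. Let x1 = kg of barium sulfate, x2 = kg of carbon black, x3 = kg of iron-oxide red, x4 = kg of calcium carbonate, x5 = kg of titanium dioxide.
Minimize 1.18x1 + 3.06x2 + 2.72x3 + 0.57x4 + 4.79x5 subject to:
  12x1 + 101x2 + 26x3 + 17x4 + 21x5 ≤ 173   (oil absorption)
  10x1 + 266x2 + 167x3 + 10x4 + 290x5 ≥ 608   (hiding power)
  23x3 ≥ 15   (yellow component)
  x1, x2, x3, x4, x5 ≥ 0.
At the optimum only carbon black, iron-oxide red, titanium dioxide are positive (barium sulfate, calcium carbonate = 0). The oil absorption, hiding power, yellow component requirements are met with equality.
Solving gives x2 = 1.467, x3 = 0.6522, x5 = 0.3755.
Total cost: 3.06·1.467 + 2.72·0.6522 + 4.79·0.3755 = 8.0616.

£8.06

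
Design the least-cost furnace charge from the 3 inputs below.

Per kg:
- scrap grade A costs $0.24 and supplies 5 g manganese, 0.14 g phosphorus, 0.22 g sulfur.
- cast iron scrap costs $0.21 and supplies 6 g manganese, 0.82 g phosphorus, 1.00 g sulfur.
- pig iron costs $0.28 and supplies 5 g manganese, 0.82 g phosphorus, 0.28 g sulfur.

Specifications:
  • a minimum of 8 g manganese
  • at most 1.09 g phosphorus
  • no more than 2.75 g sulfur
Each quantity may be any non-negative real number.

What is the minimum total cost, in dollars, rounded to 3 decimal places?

Let x1 = kg of scrap grade A, x2 = kg of cast iron scrap, x3 = kg of pig iron.
Minimize 0.24x1 + 0.21x2 + 0.28x3 s.t.:
  5x1 + 6x2 + 5x3 ≥ 8   (manganese)
  0.14x1 + 0.82x2 + 0.82x3 ≤ 1.09   (phosphorus)
  0.22x1 + 1x2 + 0.28x3 ≤ 2.75   (sulfur)
  x1, x2, x3 ≥ 0.
The optimal basis is {scrap grade A, cast iron scrap}; pig iron drops out. Binding constraints: manganese and phosphorus.
That vertex is x1 = 0.006135, x2 = 1.328.
Total cost: 0.24·0.006135 + 0.21·1.328 = 0.28035.

$0.280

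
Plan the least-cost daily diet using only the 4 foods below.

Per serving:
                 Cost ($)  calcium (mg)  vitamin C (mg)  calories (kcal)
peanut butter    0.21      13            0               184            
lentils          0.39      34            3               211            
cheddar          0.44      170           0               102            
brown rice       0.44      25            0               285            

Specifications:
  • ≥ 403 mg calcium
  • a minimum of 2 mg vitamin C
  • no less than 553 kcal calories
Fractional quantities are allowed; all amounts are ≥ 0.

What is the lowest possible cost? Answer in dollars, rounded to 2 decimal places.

$1.43

Treat it as an LP. Let x1 = servings of peanut butter, x2 = servings of lentils, x3 = servings of cheddar, x4 = servings of brown rice.
Minimise 0.21x1 + 0.39x2 + 0.44x3 + 0.44x4 subject to:
  13x1 + 34x2 + 170x3 + 25x4 ≥ 403   (calcium)
  3x2 ≥ 2   (vitamin C)
  184x1 + 211x2 + 102x3 + 285x4 ≥ 553   (calories)
  x1, x2, x3, x4 ≥ 0.
At the optimum only peanut butter, lentils, cheddar are positive (brown rice = 0). Binding constraints: calcium, vitamin C, calories.
That vertex is x1 = 1.045, x2 = 0.6667, x3 = 2.157.
Cost = 0.21·1.045 + 0.39·0.6667 + 0.44·2.157 = 1.4285.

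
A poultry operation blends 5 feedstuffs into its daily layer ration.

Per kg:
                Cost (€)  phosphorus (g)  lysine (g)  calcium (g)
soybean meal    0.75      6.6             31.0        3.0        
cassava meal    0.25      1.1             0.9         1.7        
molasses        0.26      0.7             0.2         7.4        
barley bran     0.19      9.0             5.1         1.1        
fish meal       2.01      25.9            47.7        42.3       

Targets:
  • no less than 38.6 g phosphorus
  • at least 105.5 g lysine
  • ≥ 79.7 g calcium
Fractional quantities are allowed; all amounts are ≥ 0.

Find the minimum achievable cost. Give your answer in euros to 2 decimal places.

€4.13

Treat it as an LP. Let x1 = kg of soybean meal, x2 = kg of cassava meal, x3 = kg of molasses, x4 = kg of barley bran, x5 = kg of fish meal.
min 0.75x1 + 0.25x2 + 0.26x3 + 0.19x4 + 2.01x5 s.t.:
  6.6x1 + 1.1x2 + 0.7x3 + 9x4 + 25.9x5 ≥ 38.6   (phosphorus)
  31x1 + 0.9x2 + 0.2x3 + 5.1x4 + 47.7x5 ≥ 105.5   (lysine)
  3x1 + 1.7x2 + 7.4x3 + 1.1x4 + 42.3x5 ≥ 79.7   (calcium)
  x1, x2, x3, x4, x5 ≥ 0.
The minimum-cost mix takes nothing from cassava meal, molasses, barley bran — only soybean meal, fish meal. There the lysine and calcium constraints are tight.
That vertex is x1 = 0.5658, x5 = 1.844.
Objective = 0.75·0.5658 + 2.01·1.844 = 4.1308.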